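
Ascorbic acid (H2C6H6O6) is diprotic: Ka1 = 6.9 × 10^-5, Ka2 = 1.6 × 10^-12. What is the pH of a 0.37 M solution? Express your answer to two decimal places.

pH = 2.30

Ka1 ≫ Ka2, so treat the first dissociation as the only significant source of H+.
Ka1 = x²/(0.37 − x) = 6.9 × 10^-5
x ≈ √(6.9 × 10^-5 × 0.37) = 5.05 × 10^-3 M
pH = −log(5.05 × 10^-3) = 2.30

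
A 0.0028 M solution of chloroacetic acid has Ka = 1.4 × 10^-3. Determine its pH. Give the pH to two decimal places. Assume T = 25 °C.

ClCH2COOH ⇌ ClCH2COO- + H+
From the ICE table, Ka = x²/(0.0028 − x) = 1.4 × 10^-3.
The 5% rule fails; solving x² + Ka·x − Ka·C₀ = 0 exactly:
x = [−0.0014 + √(0.0014² + 1.57e-05)]/2 = 1.40 × 10^-3 M
pH = −log(1.40 × 10^-3) = 2.85

pH = 2.85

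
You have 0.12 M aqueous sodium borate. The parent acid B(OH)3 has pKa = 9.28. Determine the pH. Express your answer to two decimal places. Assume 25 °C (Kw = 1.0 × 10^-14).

pH = 11.18

B(OH)4- is the conjugate base of the weak acid B(OH)3.
Ka = 10^(−9.28) = 5.25 × 10^-10
Kb = Kw/Ka = 1.0×10^-14 / 5.25 × 10^-10 = 1.90 × 10^-5
Kb = [OH-]²/(0.12 − [OH-]) = 1.90 × 10^-5
Neglecting [OH-] in the denominator: [OH-] = √(1.90 × 10^-5 × 0.12) = 1.51 × 10^-3 M
Check: 1.3% ionized — well under 5%, approximation valid.
pOH = 2.82, so pH = 14.00 − pOH = 11.18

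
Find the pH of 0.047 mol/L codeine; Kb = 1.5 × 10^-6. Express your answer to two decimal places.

pH = 10.42

C18H21NO3 + H2O ⇌ C18H22NO3+ + OH-
Let x = [OH-] at equilibrium. Kb = x²/(0.047 − x).
Neglecting x in the denominator: x = √(1.5 × 10^-6 × 0.047) = 2.66 × 10^-4 M
Check: 0.56% ionized — well under 5%, approximation valid.
pOH = −log(2.66 × 10^-4) = 3.58; pH = 14.00 − 3.58 = 10.42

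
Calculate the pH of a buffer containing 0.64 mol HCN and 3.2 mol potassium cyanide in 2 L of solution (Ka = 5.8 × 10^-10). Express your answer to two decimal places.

pH = 9.94

pKa = −log(5.8 × 10^-10) = 9.237
Using pH = pKa + log([base]/[acid]) with [base]/[acid] = 3.2/0.64:
pH = 9.237 + (+0.699) = 9.94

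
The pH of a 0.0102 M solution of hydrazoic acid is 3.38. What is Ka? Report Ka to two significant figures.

Ka = 1.8 × 10^-5

[H+] = 10^(-3.38) = 4.17 × 10^-4 M
At equilibrium [HA] = 0.0102 − 4.17 × 10^-4 = 9.78 × 10^-3 M
Ka = [H+][A-]/[HA] = (4.17 × 10^-4)² / 9.78 × 10^-3 = 1.8 × 10^-5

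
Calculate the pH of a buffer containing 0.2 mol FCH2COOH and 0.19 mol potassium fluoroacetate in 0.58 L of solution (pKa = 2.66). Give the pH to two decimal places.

pH = 2.64

Henderson–Hasselbalch: pH = pKa + log([FCH2COO-]/[FCH2COOH]) = 2.66 + log(0.19/0.2)
pH = 2.66 + (-0.022) = 2.64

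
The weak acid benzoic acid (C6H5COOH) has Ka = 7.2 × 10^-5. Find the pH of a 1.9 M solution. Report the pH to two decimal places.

pH = 1.93

C6H5COOH ⇌ C6H5COO- + H+
From the ICE table, Ka = x²/(1.9 − x) = 7.2 × 10^-5.
Assume x ≪ 1.9: x ≈ √(7.2 × 10^-5 × 1.9) = 1.17 × 10^-2 M
(x/C₀ = 0.62% < 5%, so the approximation holds.)
pH = −log[H+] = −log(1.17 × 10^-2) = 1.93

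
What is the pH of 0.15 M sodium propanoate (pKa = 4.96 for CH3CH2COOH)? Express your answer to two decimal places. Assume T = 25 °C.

pH = 9.07

CH3CH2COO- is the conjugate base of the weak acid CH3CH2COOH.
Ka = 10^(−4.96) = 1.10 × 10^-5
Kb = Kw/Ka = 1.0×10^-14 / 1.10 × 10^-5 = 9.09 × 10^-10
Kb = [OH-]²/(0.15 − [OH-]) = 9.09 × 10^-10
Assume [OH-] ≪ 0.15: [OH-] ≈ √(9.09 × 10^-10 × 0.15) = 1.17 × 10^-5 M
([OH-]/C₀ = 0.0078% < 5%, so the approximation holds.)
pOH = −log(1.17 × 10^-5) = 4.93; pH = 14.00 − 4.93 = 9.07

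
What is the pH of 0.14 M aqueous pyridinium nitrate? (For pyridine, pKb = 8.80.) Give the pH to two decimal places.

pH = 3.03

C5H5NH+ is the conjugate acid of the weak base C5H5N.
Kb = 10^(−8.80) = 1.58 × 10^-9
Ka = Kw/Kb = 1.0×10^-14 / 1.58 × 10^-9 = 6.33 × 10^-6
Ka = [H+]²/(0.14 − [H+]) = 6.33 × 10^-6
Since Ka ≪ C₀, [H+] ≈ √(Ka·C₀) = 9.41 × 10^-4 M.
Check: 0.67% ionized — well under 5%, approximation valid.
pH = −log[H+] = −log(9.41 × 10^-4) = 3.03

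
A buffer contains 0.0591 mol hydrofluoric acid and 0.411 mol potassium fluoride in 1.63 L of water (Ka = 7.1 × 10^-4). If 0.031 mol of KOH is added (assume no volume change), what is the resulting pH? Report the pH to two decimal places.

OH- converts HF to F-: HF → 0.0281 mol, F- → 0.442 mol.
pKa = −log(7.1 × 10^-4) = 3.149
pH = pKa + log([A⁻]/[HA]) = 3.149 + log(0.442/0.0281) = 3.149 +1.197

pH = 4.35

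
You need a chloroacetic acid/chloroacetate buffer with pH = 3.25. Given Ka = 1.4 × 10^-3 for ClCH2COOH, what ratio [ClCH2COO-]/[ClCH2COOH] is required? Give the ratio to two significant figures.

pKa = -log(1.4 × 10^-3) = 2.854
pH = pKa + log(r) ⇒ log(r) = 3.25 − 2.854 = +0.396
r = [ClCH2COO-]/[ClCH2COOH] = 10^(+0.396) = 2.49

ratio = 2.5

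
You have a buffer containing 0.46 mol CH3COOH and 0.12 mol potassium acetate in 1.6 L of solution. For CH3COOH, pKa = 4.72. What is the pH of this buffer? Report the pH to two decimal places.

pH = pKa + log([A⁻]/[HA]) = 4.72 + log(0.12/0.46)
pH = 4.72 + (-0.584) = 4.14

pH = 4.14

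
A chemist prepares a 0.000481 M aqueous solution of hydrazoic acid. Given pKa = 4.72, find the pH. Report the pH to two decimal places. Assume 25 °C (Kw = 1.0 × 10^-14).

pH = 4.06

HN3 ⇌ N3- + H+
Ka = 10^(−4.72) = 1.91 × 10^-5
Ka = [H+]²/(0.000481 − [H+]) = 1.91 × 10^-5
[H+] is not negligible relative to C₀; solve [H+]² + 1.91e-05·[H+] − 9.19e-09 = 0.
[H+] = [−1.91e-05 + √(1.91e-05² + 3.67e-08)]/2 = 8.68 × 10^-5 M
pH = −log(8.68 × 10^-5) = 4.06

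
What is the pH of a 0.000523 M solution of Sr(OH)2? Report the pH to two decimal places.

pH = 11.02

Sr(OH)2 is a strong base (each formula unit releases 2 OH-); [OH-] = 0.00105 M.
pOH = -log(0.00105) = 2.98
pH = 14.00 - 2.98 = 11.02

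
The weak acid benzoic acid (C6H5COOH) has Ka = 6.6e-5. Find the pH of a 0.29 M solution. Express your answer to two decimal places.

C6H5COOH ⇌ C6H5COO- + H+
Ka = [H+]²/(0.29 − [H+]) = 6.6 × 10^-5
Since Ka ≪ C₀, [H+] ≈ √(Ka·C₀) = 4.37 × 10^-3 M.
pH = −log(4.37 × 10^-3) = 2.36

pH = 2.36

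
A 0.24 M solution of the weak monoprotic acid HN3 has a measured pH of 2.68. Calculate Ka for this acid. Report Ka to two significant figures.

[H+] = 10^(-2.68) = 2.09 × 10^-3 M
At equilibrium [HA] = 0.24 − 2.09 × 10^-3 = 2.38 × 10^-1 M
Ka = [H+][A-]/[HA] = (2.09 × 10^-3)² / 2.38 × 10^-1 = 1.8 × 10^-5

Ka = 1.8 × 10^-5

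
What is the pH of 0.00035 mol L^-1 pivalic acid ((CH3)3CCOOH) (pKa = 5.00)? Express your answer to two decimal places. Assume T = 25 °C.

(CH3)3CCOOH ⇌ (CH3)3CCOO- + H+
Ka = 10^(−5.00) = 1.00 × 10^-5
From the ICE table, Ka = x²/(0.00035 − x) = 1.00 × 10^-5.
x is not negligible relative to C₀; solve x² + 1e-05·x − 3.5e-09 = 0.
x = [−1e-05 + √(1e-05² + 1.4e-08)]/2 = 5.44 × 10^-5 M
pH = −log[H+] = −log(5.44 × 10^-5) = 4.26

pH = 4.26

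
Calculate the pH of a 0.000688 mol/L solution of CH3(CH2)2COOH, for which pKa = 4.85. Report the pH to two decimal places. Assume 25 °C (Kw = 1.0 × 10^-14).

CH3(CH2)2COOH ⇌ CH3(CH2)2COO- + H+
Ka = 10^(−4.85) = 1.41 × 10^-5
Ka = [H+]²/(0.000688 − [H+]) = 1.41 × 10^-5
[H+] is not negligible relative to C₀; solve [H+]² + 1.41e-05·[H+] − 9.7e-09 = 0.
[H+] = [−1.41e-05 + √(1.41e-05² + 3.88e-08)]/2 = 9.17 × 10^-5 M
pH = −log[H+] = −log(9.17 × 10^-5) = 4.04

pH = 4.04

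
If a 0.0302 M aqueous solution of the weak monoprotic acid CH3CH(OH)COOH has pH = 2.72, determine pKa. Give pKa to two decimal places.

[H+] = 10^(-2.72) = 1.91 × 10^-3 M
At equilibrium [HA] = 0.0302 − 1.91 × 10^-3 = 2.83 × 10^-2 M
Ka = [H+][A-]/[HA] = (1.91 × 10^-3)² / 2.83 × 10^-2 = 1.29 × 10^-4
pKa = -log(1.29 × 10^-4) = 3.89

pKa = 3.89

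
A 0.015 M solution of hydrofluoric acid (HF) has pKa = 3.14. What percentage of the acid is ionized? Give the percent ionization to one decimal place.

19.7%

HF ⇌ F- + H+; let x = [H+] at equilibrium.
Ka = 10^(−3.14) = 7.24 × 10^-4
Ka = x²/(C₀ − x); solving the quadratic gives x = 2.95 × 10^-3 M.
Fraction ionized = 2.95 × 10^-3 / 0.015 = 0.1967 → 19.7%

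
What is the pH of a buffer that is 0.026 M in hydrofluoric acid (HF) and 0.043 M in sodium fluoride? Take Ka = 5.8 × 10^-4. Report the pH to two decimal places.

pKa = −log(5.8 × 10^-4) = 3.237
Using pH = pKa + log([base]/[acid]) with [base]/[acid] = 0.043/0.026:
pH = 3.237 + (+0.218) = 3.46

pH = 3.46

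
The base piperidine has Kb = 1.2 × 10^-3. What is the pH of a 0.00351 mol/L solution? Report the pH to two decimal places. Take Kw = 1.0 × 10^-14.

pH = 11.19

C5H10NH + H2O ⇌ C5H10NH2+ + OH-
From the ICE table, Kb = [OH-]²/(0.00351 − [OH-]) = 1.2 × 10^-3.
The 5% rule fails; solving [OH-]² + Kb·[OH-] − Kb·C₀ = 0 exactly:
[OH-] = (−Kb + √(Kb² + 4·Kb·C₀))/2 = 1.54 × 10^-3 M
pOH = −log(1.54 × 10^-3) = 2.81; pH = 14.00 − 2.81 = 11.19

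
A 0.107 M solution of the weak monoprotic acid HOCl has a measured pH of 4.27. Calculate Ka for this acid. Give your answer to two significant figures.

Ka = 2.7 × 10^-8

[H+] = 10^(-4.27) = 5.37 × 10^-5 M
At equilibrium [HA] = 0.107 − 5.37 × 10^-5 = 1.07 × 10^-1 M
Ka = [H+][A-]/[HA] = (5.37 × 10^-5)² / 1.07 × 10^-1 = 2.7 × 10^-8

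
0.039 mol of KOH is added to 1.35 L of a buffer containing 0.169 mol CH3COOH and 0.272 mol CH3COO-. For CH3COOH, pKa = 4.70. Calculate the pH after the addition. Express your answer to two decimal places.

OH- converts CH3COOH to CH3COO-: CH3COOH → 0.13 mol, CH3COO- → 0.311 mol.
pH = pKa + log([A⁻]/[HA]) = 4.70 + log(0.311/0.13) = 4.70 +0.379

pH = 5.08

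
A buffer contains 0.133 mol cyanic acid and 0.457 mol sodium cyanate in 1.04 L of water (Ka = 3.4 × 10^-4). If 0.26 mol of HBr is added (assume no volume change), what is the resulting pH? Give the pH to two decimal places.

Added H+ converts OCN- to HOCN: HOCN → 0.393 mol, OCN- → 0.197 mol.
pKa = −log(3.4 × 10^-4) = 3.469
pH = pKa + log(n_OCN-/n_HOCN) = 3.469 + log(0.197/0.393) = 3.469 + (-0.300)

pH = 3.17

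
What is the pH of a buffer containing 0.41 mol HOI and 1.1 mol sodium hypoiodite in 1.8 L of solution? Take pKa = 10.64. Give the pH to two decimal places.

pH = pKa + log([A⁻]/[HA]) = 10.64 + log(1.1/0.41)
pH = 10.64 + (+0.429) = 11.07

pH = 11.07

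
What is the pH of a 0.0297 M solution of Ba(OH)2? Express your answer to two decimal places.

pH = 12.77

Ba(OH)2 is a strong base (each formula unit releases 2 OH-); [OH-] = 0.0594 M.
pOH = -log(0.0594) = 1.23
pH = 14.00 - 1.23 = 12.77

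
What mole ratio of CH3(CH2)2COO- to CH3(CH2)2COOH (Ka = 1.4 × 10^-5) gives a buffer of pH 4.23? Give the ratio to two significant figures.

pKa = -log(1.4 × 10^-5) = 4.854
pH = pKa + log(r) ⇒ log(r) = 4.23 − 4.854 = -0.624
r = [CH3(CH2)2COO-]/[CH3(CH2)2COOH] = 10^(-0.624) = 0.238

ratio = 0.24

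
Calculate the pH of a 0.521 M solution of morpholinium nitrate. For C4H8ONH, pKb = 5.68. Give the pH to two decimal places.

C4H8ONH2+ is the conjugate acid of the weak base C4H8ONH.
Kb = 10^(−5.68) = 2.09 × 10^-6
Ka = Kw/Kb = 1.0×10^-14 / 2.09 × 10^-6 = 4.78 × 10^-9
From the ICE table, Ka = [H+]²/(0.521 − [H+]) = 4.78 × 10^-9.
Since Ka ≪ C₀, [H+] ≈ √(Ka·C₀) = 4.99 × 10^-5 M.
([H+]/C₀ = 0.0096% < 5%, so the approximation holds.)
pH = −log[H+] = −log(4.99 × 10^-5) = 4.30

pH = 4.30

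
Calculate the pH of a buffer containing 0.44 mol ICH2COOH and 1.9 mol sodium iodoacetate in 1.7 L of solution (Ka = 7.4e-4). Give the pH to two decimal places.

pH = 3.77

pKa = −log(7.4 × 10^-4) = 3.131
pH = pKa + log([A⁻]/[HA]) = 3.131 + log(1.9/0.44)
pH = 3.131 + (+0.635) = 3.77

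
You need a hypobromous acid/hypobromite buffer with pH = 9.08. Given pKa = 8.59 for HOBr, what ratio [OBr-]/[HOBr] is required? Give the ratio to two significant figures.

ratio = 3.1

pH = pKa + log(r) ⇒ log(r) = 9.08 − 8.59 = +0.49
r = [OBr-]/[HOBr] = 10^(+0.49) = 3.09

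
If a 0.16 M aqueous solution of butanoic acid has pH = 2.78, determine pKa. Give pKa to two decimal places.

pKa = 4.76

[H+] = 10^(-2.78) = 1.66 × 10^-3 M
At equilibrium [HA] = 0.16 − 1.66 × 10^-3 = 1.58 × 10^-1 M
Ka = [H+][A-]/[HA] = (1.66 × 10^-3)² / 1.58 × 10^-1 = 1.74 × 10^-5
pKa = -log(1.74 × 10^-5) = 4.76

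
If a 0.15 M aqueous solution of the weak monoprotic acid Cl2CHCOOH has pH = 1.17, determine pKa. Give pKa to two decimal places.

pKa = 1.26

[H+] = 10^(-1.17) = 6.76 × 10^-2 M
At equilibrium [HA] = 0.15 − 6.76 × 10^-2 = 8.24 × 10^-2 M
Ka = [H+][A-]/[HA] = (6.76 × 10^-2)² / 8.24 × 10^-2 = 5.55 × 10^-2
pKa = -log(5.55 × 10^-2) = 1.26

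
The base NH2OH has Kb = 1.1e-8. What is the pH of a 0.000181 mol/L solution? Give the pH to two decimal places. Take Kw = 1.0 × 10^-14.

NH2OH + H2O ⇌ NH3OH+ + OH-
From the ICE table, Kb = x²/(0.000181 − x) = 1.1 × 10^-8.
Neglecting x in the denominator: x = √(1.1 × 10^-8 × 0.000181) = 1.41 × 10^-6 M
(x/C₀ = 0.78% < 5%, so the approximation holds.)
pOH = −log(1.41 × 10^-6) = 5.85; pH = 14.00 − 5.85 = 8.15

pH = 8.15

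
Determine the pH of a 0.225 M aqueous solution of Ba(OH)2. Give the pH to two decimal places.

pH = 13.65

Ba(OH)2 is a strong base (each formula unit releases 2 OH-); [OH-] = 0.45 M.
pOH = -log(0.45) = 0.35
pH = 14.00 - 0.35 = 13.65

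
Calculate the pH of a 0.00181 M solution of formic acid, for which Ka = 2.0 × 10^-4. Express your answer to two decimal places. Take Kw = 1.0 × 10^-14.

HCOOH ⇌ HCOO- + H+
From the ICE table, Ka = x²/(0.00181 − x) = 2.0 × 10^-4.
The 5% rule fails; solving x² + Ka·x − Ka·C₀ = 0 exactly:
x = [−0.0002 + √(0.0002² + 1.45e-06)]/2 = 5.10 × 10^-4 M
pH = −log(5.10 × 10^-4) = 3.29

pH = 3.29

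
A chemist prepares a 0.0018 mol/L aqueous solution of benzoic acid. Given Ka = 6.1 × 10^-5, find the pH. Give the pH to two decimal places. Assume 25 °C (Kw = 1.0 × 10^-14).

pH = 3.52

C6H5COOH ⇌ C6H5COO- + H+
Ka = x²/(0.0018 − x) = 6.1 × 10^-5
x is not negligible relative to C₀; solve x² + 6.1e-05·x − 1.1e-07 = 0.
x = [−6.1e-05 + √(6.1e-05² + 4.39e-07)]/2 = 3.02 × 10^-4 M
pH = −log[H+] = −log(3.02 × 10^-4) = 3.52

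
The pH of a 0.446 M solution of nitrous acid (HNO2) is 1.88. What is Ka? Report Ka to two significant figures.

[H+] = 10^(-1.88) = 1.32 × 10^-2 M
At equilibrium [HA] = 0.446 − 1.32 × 10^-2 = 4.33 × 10^-1 M
Ka = [H+][A-]/[HA] = (1.32 × 10^-2)² / 4.33 × 10^-1 = 4.0 × 10^-4

Ka = 4.0 × 10^-4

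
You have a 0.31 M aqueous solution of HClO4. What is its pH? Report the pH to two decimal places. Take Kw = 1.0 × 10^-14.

HClO4 is a strong acid and dissociates completely, so [H+] = 0.31 M.
pH = -log(0.31) = 0.51

pH = 0.51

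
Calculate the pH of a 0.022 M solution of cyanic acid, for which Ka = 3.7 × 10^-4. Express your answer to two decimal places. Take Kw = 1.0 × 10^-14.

HOCN ⇌ OCN- + H+
Let x = [H+] at equilibrium. Ka = x²/(0.022 − x).
Here C₀/Ka ≈ 59.5, so the small-x approximation fails. Use the quadratic:
x = (−Ka + √(Ka² + 4·Ka·C₀))/2 = 2.67 × 10^-3 M
pH = −log(2.67 × 10^-3) = 2.57

pH = 2.57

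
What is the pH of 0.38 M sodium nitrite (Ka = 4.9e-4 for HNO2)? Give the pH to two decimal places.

NO2- is the conjugate base of the weak acid HNO2.
Kb = Kw/Ka = 1.0×10^-14 / 4.9 × 10^-4 = 2.04 × 10^-11
Kb = x²/(0.38 − x) = 2.04 × 10^-11
Since Kb ≪ C₀, x ≈ √(Kb·C₀) = 2.78 × 10^-6 M.
(x/C₀ = 0.00073% < 5%, so the approximation holds.)
pOH = 5.56, so pH = 14.00 − pOH = 8.44

pH = 8.44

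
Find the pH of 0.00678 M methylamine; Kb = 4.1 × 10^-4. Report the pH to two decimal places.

pH = 11.17

CH3NH2 + H2O ⇌ CH3NH3+ + OH-
From the ICE table, Kb = x²/(0.00678 − x) = 4.1 × 10^-4.
The 5% rule fails; solving x² + Kb·x − Kb·C₀ = 0 exactly:
x = (−Kb + √(Kb² + 4·Kb·C₀))/2 = 1.47 × 10^-3 M
pOH = −log(1.47 × 10^-3) = 2.83; pH = 14.00 − 2.83 = 11.17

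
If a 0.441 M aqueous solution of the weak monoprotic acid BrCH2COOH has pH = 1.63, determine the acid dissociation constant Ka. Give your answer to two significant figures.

Ka = 1.3 × 10^-3

[H+] = 10^(-1.63) = 2.34 × 10^-2 M
At equilibrium [HA] = 0.441 − 2.34 × 10^-2 = 4.18 × 10^-1 M
Ka = [H+][A-]/[HA] = (2.34 × 10^-2)² / 4.18 × 10^-1 = 1.3 × 10^-3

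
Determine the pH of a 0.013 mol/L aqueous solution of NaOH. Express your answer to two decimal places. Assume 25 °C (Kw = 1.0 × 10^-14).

pH = 12.11

NaOH is a strong base; [OH-] = 0.013 M.
pOH = -log(0.013) = 1.89
pH = 14.00 - 1.89 = 12.11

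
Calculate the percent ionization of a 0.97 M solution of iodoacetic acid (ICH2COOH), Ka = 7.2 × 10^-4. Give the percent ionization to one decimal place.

2.7%

ICH2COOH ⇌ ICH2COO- + H+; let x = [H+] at equilibrium.
x ≈ √(Ka·C₀) = √(7.2 × 10^-4 × 0.97) = 2.64 × 10^-2 M
Fraction ionized = 2.64 × 10^-2 / 0.97 = 0.0272 → 2.7%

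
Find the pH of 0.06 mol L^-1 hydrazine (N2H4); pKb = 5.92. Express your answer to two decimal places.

N2H4 + H2O ⇌ N2H5+ + OH-
Kb = 10^(−5.92) = 1.20 × 10^-6
Kb = [OH-]²/(0.06 − [OH-]) = 1.20 × 10^-6
Assume [OH-] ≪ 0.06: [OH-] ≈ √(1.20 × 10^-6 × 0.06) = 2.68 × 10^-4 M
([OH-]/C₀ = 0.45% < 5%, so the approximation holds.)
pOH = −log(2.68 × 10^-4) = 3.57; pH = 14.00 − 3.57 = 10.43

pH = 10.43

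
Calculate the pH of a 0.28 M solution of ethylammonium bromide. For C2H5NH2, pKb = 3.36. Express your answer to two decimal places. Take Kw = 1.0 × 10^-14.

C2H5NH3+ is the conjugate acid of the weak base C2H5NH2.
Kb = 10^(−3.36) = 4.37 × 10^-4
Ka = Kw/Kb = 1.0×10^-14 / 4.37 × 10^-4 = 2.29 × 10^-11
Let x = [H+] at equilibrium. Ka = x²/(0.28 − x).
Since Ka ≪ C₀, x ≈ √(Ka·C₀) = 2.53 × 10^-6 M.
(x/C₀ = 0.0009% < 5%, so the approximation holds.)
pH = −log(2.53 × 10^-6) = 5.60

pH = 5.60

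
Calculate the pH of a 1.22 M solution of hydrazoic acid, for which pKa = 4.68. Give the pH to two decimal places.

HN3 ⇌ N3- + H+
Ka = 10^(−4.68) = 2.09 × 10^-5
Let x = [H+] at equilibrium. Ka = x²/(1.22 − x).
Neglecting x in the denominator: x = √(2.09 × 10^-5 × 1.22) = 5.05 × 10^-3 M
pH = −log[H+] = −log(5.05 × 10^-3) = 2.30

pH = 2.30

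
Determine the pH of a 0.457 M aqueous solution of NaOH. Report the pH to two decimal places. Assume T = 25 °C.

NaOH is a strong base; [OH-] = 0.457 M.
pOH = -log(0.457) = 0.34
pH = 14.00 - 0.34 = 13.66

pH = 13.66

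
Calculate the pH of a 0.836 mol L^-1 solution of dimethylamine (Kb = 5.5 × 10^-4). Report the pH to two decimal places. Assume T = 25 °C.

pH = 12.33

(CH3)2NH + H2O ⇌ (CH3)2NH2+ + OH-
Kb = [OH-]²/(0.836 − [OH-]) = 5.5 × 10^-4
Assume [OH-] ≪ 0.836: [OH-] ≈ √(5.5 × 10^-4 × 0.836) = 2.14 × 10^-2 M
([OH-]/C₀ = 2.6% < 5%, so the approximation holds.)
pOH = 1.67, so pH = 14.00 − pOH = 12.33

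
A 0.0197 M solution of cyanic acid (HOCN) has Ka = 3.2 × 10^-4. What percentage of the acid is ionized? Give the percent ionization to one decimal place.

HOCN ⇌ OCN- + H+; let x = [H+] at equilibrium.
Ka = x²/(C₀ − x); solving the quadratic gives x = 2.36 × 10^-3 M.
% ionization = x/C₀ × 100% = 2.36 × 10^-3/0.0197 × 100% = 12.0%

12.0%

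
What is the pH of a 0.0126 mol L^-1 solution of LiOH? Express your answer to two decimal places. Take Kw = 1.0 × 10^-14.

LiOH is a strong base; [OH-] = 0.0126 M.
pOH = -log(0.0126) = 1.90
pH = 14.00 - 1.90 = 12.10

pH = 12.10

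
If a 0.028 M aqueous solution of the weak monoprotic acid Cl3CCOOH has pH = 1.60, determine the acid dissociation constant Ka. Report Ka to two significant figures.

[H+] = 10^(-1.60) = 2.51 × 10^-2 M
At equilibrium [HA] = 0.028 − 2.51 × 10^-2 = 2.90 × 10^-3 M
Ka = [H+][A-]/[HA] = (2.51 × 10^-2)² / 2.90 × 10^-3 = 2.2 × 10^-1

Ka = 2.2 × 10^-1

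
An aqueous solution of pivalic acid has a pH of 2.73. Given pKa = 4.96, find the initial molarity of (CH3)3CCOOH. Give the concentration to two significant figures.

C₀ = 3.2 × 10^-1 M

[H+] = 10^(-2.73) = 1.86 × 10^-3 M = x
Ka = 10^(−4.96) = 1.10 × 10^-5
Ka = x²/(C₀ − x) ⇒ C₀ = x + x²/Ka
C₀ = 1.86 × 10^-3 + (1.86 × 10^-3)²/(1.10 × 10^-5) = 3.16 × 10^-1 M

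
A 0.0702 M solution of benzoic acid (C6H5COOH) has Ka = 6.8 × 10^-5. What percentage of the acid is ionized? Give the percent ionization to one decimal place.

3.1%

C6H5COOH ⇌ C6H5COO- + H+; let x = [H+] at equilibrium.
x ≈ √(Ka·C₀) = √(6.8 × 10^-5 × 0.0702) = 2.18 × 10^-3 M
Fraction ionized = 2.18 × 10^-3 / 0.0702 = 0.0311 → 3.1%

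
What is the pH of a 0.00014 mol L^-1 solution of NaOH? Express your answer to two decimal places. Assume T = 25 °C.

pH = 10.15

NaOH is a strong base; [OH-] = 0.00014 M.
pOH = -log(0.00014) = 3.85
pH = 14.00 - 3.85 = 10.15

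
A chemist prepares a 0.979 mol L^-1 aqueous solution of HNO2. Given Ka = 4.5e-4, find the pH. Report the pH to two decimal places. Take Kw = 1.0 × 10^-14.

HNO2 ⇌ NO2- + H+
From the ICE table, Ka = x²/(0.979 − x) = 4.5 × 10^-4.
Neglecting x in the denominator: x = √(4.5 × 10^-4 × 0.979) = 2.10 × 10^-2 M
Check: 2.1% ionized — well under 5%, approximation valid.
pH = −log[H+] = −log(2.10 × 10^-2) = 1.68

pH = 1.68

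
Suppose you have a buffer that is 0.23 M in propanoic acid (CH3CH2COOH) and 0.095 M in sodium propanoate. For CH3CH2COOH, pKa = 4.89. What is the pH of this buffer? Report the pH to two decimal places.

pH = 4.51

pH = pKa + log([A⁻]/[HA]) = 4.89 + log(0.095/0.23)
pH = 4.89 + (-0.384) = 4.51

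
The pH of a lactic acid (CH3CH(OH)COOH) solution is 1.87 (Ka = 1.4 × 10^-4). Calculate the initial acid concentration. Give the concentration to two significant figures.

[H+] = 10^(-1.87) = 1.35 × 10^-2 M = x
Ka = x²/(C₀ − x) ⇒ C₀ = x + x²/Ka
C₀ = 1.35 × 10^-2 + (1.35 × 10^-2)²/(1.4 × 10^-4) = 1.32 M

C₀ = 1.3 M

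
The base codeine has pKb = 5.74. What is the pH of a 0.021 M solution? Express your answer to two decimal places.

pH = 10.29

C18H21NO3 + H2O ⇌ C18H22NO3+ + OH-
Kb = 10^(−5.74) = 1.82 × 10^-6
From the ICE table, Kb = [OH-]²/(0.021 − [OH-]) = 1.82 × 10^-6.
Assume [OH-] ≪ 0.021: [OH-] ≈ √(1.82 × 10^-6 × 0.021) = 1.95 × 10^-4 M
Check: 0.93% ionized — well under 5%, approximation valid.
pOH = −log(1.95 × 10^-4) = 3.71; pH = 14.00 − 3.71 = 10.29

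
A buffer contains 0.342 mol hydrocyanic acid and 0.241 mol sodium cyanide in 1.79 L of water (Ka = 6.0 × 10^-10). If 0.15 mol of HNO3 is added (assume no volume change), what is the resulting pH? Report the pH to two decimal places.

Added H+ converts CN- to HCN: HCN → 0.492 mol, CN- → 0.091 mol.
pKa = −log(6.0 × 10^-10) = 9.222
pH = pKa + log(n_CN-/n_HCN) = 9.222 + log(0.091/0.492) = 9.222 + (-0.733)

pH = 8.49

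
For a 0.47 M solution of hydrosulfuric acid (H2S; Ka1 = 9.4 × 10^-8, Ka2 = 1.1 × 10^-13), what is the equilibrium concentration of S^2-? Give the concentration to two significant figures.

First ionization gives [H+] ≈ [HS-] = 2.10 × 10^-4 M.
Second step: Ka2 = [H+][S^2-]/[HS-] ≈ [S^2-] (since [H+] ≈ [HS-]).
So [S^2-] ≈ Ka2.

1.1 × 10^-13 M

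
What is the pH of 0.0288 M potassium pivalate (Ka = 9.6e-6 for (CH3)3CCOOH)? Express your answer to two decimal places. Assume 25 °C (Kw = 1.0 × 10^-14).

pH = 8.74

(CH3)3CCOO- is the conjugate base of the weak acid (CH3)3CCOOH.
Kb = Kw/Ka = 1.0×10^-14 / 9.6 × 10^-6 = 1.04 × 10^-9
Kb = [OH-]²/(0.0288 − [OH-]) = 1.04 × 10^-9
Since Kb ≪ C₀, [OH-] ≈ √(Kb·C₀) = 5.47 × 10^-6 M.
Check: 0.019% ionized — well under 5%, approximation valid.
pOH = −log(5.47 × 10^-6) = 5.26; pH = 14.00 − 5.26 = 8.74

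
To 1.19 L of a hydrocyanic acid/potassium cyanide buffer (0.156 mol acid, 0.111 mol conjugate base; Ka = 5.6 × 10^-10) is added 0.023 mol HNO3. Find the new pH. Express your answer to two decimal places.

pH = 8.94

Added H+ converts CN- to HCN: HCN → 0.179 mol, CN- → 0.088 mol.
pKa = −log(5.6 × 10^-10) = 9.252
pH = pKa + log(n_CN-/n_HCN) = 9.252 + log(0.088/0.179) = 9.252 + (-0.308)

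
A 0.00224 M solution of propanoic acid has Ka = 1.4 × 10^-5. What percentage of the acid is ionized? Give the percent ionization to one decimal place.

CH3CH2COOH ⇌ CH3CH2COO- + H+; let x = [H+] at equilibrium.
Ka = x²/(C₀ − x); solving the quadratic gives x = 1.70 × 10^-4 M.
Fraction ionized = 1.70 × 10^-4 / 0.00224 = 0.0759 → 7.6%

7.6%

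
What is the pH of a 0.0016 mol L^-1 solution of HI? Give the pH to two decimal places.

HI is a strong acid and dissociates completely, so [H+] = 0.0016 M.
pH = -log(0.0016) = 2.80

pH = 2.80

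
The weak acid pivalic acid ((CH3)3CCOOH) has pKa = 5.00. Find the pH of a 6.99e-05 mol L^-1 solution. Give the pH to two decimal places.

pH = 4.66

(CH3)3CCOOH ⇌ (CH3)3CCOO- + H+
Ka = 10^(−5.00) = 1.00 × 10^-5
From the ICE table, Ka = x²/(6.99e-05 − x) = 1.00 × 10^-5.
Here C₀/Ka ≈ 6.99, so the small-x approximation fails. Use the quadratic:
x = [−1e-05 + √(1e-05² + 2.8e-09)]/2 = 2.19 × 10^-5 M
pH = −log(2.19 × 10^-5) = 4.66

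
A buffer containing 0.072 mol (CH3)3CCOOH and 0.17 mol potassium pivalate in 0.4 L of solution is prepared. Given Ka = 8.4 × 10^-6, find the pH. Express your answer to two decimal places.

pH = 5.45

pKa = −log(8.4 × 10^-6) = 5.076
Using pH = pKa + log([base]/[acid]) with [base]/[acid] = 0.17/0.072:
pH = 5.076 + (+0.373) = 5.45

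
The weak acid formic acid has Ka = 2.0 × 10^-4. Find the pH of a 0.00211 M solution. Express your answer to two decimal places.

HCOOH ⇌ HCOO- + H+
Ka = [H+]²/(0.00211 − [H+]) = 2.0 × 10^-4
The 5% rule fails; solving [H+]² + Ka·[H+] − Ka·C₀ = 0 exactly:
[H+] = [−0.0002 + √(0.0002² + 1.69e-06)]/2 = 5.57 × 10^-4 M
pH = −log(5.57 × 10^-4) = 3.25

pH = 3.25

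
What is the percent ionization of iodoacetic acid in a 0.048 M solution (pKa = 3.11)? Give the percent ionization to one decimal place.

ICH2COOH ⇌ ICH2COO- + H+; let x = [H+] at equilibrium.
Ka = 10^(−3.11) = 7.76 × 10^-4
Solve x² + 0.000776x − 3.72e-05 = 0 → x = 5.73 × 10^-3 M
Fraction ionized = 5.73 × 10^-3 / 0.048 = 0.1194 → 11.9%

11.9%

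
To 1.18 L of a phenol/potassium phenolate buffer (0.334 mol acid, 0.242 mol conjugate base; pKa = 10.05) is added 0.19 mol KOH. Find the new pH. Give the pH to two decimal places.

After neutralization: n(C6H5OH) = 0.144 mol, n(C6H5O-) = 0.432 mol.
pH = pKa + log([A⁻]/[HA]) = 10.05 + log(0.432/0.144) = 10.05 +0.477

pH = 10.53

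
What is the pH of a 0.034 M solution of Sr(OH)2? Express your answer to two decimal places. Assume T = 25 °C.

Sr(OH)2 is a strong base (each formula unit releases 2 OH-); [OH-] = 0.068 M.
pOH = -log(0.068) = 1.17
pH = 14.00 - 1.17 = 12.83

pH = 12.83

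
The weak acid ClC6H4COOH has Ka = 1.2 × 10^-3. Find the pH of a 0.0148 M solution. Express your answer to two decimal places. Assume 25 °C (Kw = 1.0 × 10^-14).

pH = 2.44

ClC6H4COOH ⇌ ClC6H4COO- + H+
Ka = [H+]²/(0.0148 − [H+]) = 1.2 × 10^-3
[H+] is not negligible relative to C₀; solve [H+]² + 0.0012·[H+] − 1.78e-05 = 0.
[H+] = (−Ka + √(Ka² + 4·Ka·C₀))/2 = 3.66 × 10^-3 M
pH = −log[H+] = −log(3.66 × 10^-3) = 2.44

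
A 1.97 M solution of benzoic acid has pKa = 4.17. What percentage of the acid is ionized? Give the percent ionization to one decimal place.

0.6%

C6H5COOH ⇌ C6H5COO- + H+; let x = [H+] at equilibrium.
Ka = 10^(−4.17) = 6.76 × 10^-5
x ≈ √(Ka·C₀) = √(6.76 × 10^-5 × 1.97) = 1.15 × 10^-2 M
Fraction ionized = 1.15 × 10^-2 / 1.97 = 0.0058 → 0.6%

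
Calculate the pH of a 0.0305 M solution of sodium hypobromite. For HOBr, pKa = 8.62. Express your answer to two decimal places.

pH = 10.55

OBr- is the conjugate base of the weak acid HOBr.
Ka = 10^(−8.62) = 2.40 × 10^-9
Kb = Kw/Ka = 1.0×10^-14 / 2.40 × 10^-9 = 4.17 × 10^-6
Kb = [OH-]²/(0.0305 − [OH-]) = 4.17 × 10^-6
Neglecting [OH-] in the denominator: [OH-] = √(4.17 × 10^-6 × 0.0305) = 3.57 × 10^-4 M
([OH-]/C₀ = 1.2% < 5%, so the approximation holds.)
pOH = 3.45, so pH = 14.00 − pOH = 10.55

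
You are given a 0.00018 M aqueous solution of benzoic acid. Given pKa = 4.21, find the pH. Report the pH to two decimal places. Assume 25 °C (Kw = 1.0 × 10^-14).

C6H5COOH ⇌ C6H5COO- + H+
Ka = 10^(−4.21) = 6.17 × 10^-5
From the ICE table, Ka = x²/(0.00018 − x) = 6.17 × 10^-5.
x is not negligible relative to C₀; solve x² + 6.17e-05·x − 1.11e-08 = 0.
x = (−Ka + √(Ka² + 4·Ka·C₀))/2 = 7.90 × 10^-5 M
pH = −log[H+] = −log(7.90 × 10^-5) = 4.10

pH = 4.10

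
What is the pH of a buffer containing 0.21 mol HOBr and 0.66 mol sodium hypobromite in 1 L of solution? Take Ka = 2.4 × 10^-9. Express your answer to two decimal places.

pKa = −log(2.4 × 10^-9) = 8.620
Using pH = pKa + log([base]/[acid]) with [base]/[acid] = 0.66/0.21:
pH = 8.620 + (+0.497) = 9.12

pH = 9.12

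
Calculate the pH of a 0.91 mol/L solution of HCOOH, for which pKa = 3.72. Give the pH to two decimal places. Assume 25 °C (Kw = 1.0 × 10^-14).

pH = 1.88

HCOOH ⇌ HCOO- + H+
Ka = 10^(−3.72) = 1.91 × 10^-4
Ka = [H+]²/(0.91 − [H+]) = 1.91 × 10^-4
Assume [H+] ≪ 0.91: [H+] ≈ √(1.91 × 10^-4 × 0.91) = 1.32 × 10^-2 M
Check: 1.4% ionized — well under 5%, approximation valid.
pH = −log[H+] = −log(1.32 × 10^-2) = 1.88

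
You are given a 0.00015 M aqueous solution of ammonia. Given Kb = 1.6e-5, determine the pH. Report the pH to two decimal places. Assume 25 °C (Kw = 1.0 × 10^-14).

NH3 + H2O ⇌ NH4+ + OH-
From the ICE table, Kb = x²/(0.00015 − x) = 1.6 × 10^-5.
Here C₀/Kb ≈ 9.38, so the small-x approximation fails. Use the quadratic:
x = (−Kb + √(Kb² + 4·Kb·C₀))/2 = 4.16 × 10^-5 M
pOH = 4.38, so pH = 14.00 − pOH = 9.62

pH = 9.62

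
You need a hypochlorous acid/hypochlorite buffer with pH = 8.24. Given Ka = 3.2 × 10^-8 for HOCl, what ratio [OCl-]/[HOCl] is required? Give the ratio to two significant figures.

ratio = 5.6

pKa = -log(3.2 × 10^-8) = 7.495
pH = pKa + log(r) ⇒ log(r) = 8.24 − 7.495 = +0.745
r = [OCl-]/[HOCl] = 10^(+0.745) = 5.56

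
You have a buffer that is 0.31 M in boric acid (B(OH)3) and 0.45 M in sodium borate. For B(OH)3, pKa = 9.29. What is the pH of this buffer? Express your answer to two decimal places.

pH = 9.45

Using pH = pKa + log([base]/[acid]) with [base]/[acid] = 0.45/0.31:
pH = 9.29 + (+0.162) = 9.45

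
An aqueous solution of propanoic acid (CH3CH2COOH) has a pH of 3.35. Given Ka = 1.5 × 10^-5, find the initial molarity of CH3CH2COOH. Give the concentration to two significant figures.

[H+] = 10^(-3.35) = 4.47 × 10^-4 M = x
Ka = x²/(C₀ − x) ⇒ C₀ = x + x²/Ka
C₀ = 4.47 × 10^-4 + (4.47 × 10^-4)²/(1.5 × 10^-5) = 1.38 × 10^-2 M

C₀ = 1.4 × 10^-2 M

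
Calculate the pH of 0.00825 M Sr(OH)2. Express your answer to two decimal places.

Sr(OH)2 is a strong base (each formula unit releases 2 OH-); [OH-] = 0.0165 M.
pOH = -log(0.0165) = 1.78
pH = 14.00 - 1.78 = 12.22

pH = 12.22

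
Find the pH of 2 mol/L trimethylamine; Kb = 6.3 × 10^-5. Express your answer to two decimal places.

(CH3)3N + H2O ⇌ (CH3)3NH+ + OH-
From the ICE table, Kb = x²/(2 − x) = 6.3 × 10^-5.
Neglecting x in the denominator: x = √(6.3 × 10^-5 × 2) = 1.12 × 10^-2 M
Check: 0.56% ionized — well under 5%, approximation valid.
pOH = 1.95, so pH = 14.00 − pOH = 12.05

pH = 12.05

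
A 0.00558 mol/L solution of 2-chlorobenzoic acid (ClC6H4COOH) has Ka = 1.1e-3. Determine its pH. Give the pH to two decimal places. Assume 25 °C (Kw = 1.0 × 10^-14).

ClC6H4COOH ⇌ ClC6H4COO- + H+
Ka = x²/(0.00558 − x) = 1.1 × 10^-3
x is not negligible relative to C₀; solve x² + 0.0011·x − 6.14e-06 = 0.
x = [−0.0011 + √(0.0011² + 2.46e-05)]/2 = 1.99 × 10^-3 M
pH = −log[H+] = −log(1.99 × 10^-3) = 2.70

pH = 2.70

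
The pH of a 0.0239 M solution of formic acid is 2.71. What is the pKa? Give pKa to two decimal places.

[H+] = 10^(-2.71) = 1.95 × 10^-3 M
At equilibrium [HA] = 0.0239 − 1.95 × 10^-3 = 2.20 × 10^-2 M
Ka = [H+][A-]/[HA] = (1.95 × 10^-3)² / 2.20 × 10^-2 = 1.73 × 10^-4
pKa = -log(1.73 × 10^-4) = 3.76

pKa = 3.76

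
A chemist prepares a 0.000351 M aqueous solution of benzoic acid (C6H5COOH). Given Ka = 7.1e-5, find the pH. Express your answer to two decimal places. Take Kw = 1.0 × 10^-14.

pH = 3.90

C6H5COOH ⇌ C6H5COO- + H+
From the ICE table, Ka = [H+]²/(0.000351 − [H+]) = 7.1 × 10^-5.
[H+] is not negligible relative to C₀; solve [H+]² + 7.1e-05·[H+] − 2.49e-08 = 0.
[H+] = (−Ka + √(Ka² + 4·Ka·C₀))/2 = 1.26 × 10^-4 M
pH = −log[H+] = −log(1.26 × 10^-4) = 3.90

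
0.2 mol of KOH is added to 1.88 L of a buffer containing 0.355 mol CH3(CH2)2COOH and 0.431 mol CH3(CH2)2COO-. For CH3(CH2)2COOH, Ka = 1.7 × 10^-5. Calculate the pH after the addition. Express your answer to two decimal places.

After neutralization: n(CH3(CH2)2COOH) = 0.155 mol, n(CH3(CH2)2COO-) = 0.631 mol.
pKa = −log(1.7 × 10^-5) = 4.770
pH = pKa + log([A⁻]/[HA]) = 4.770 + log(0.631/0.155) = 4.770 +0.610

pH = 5.38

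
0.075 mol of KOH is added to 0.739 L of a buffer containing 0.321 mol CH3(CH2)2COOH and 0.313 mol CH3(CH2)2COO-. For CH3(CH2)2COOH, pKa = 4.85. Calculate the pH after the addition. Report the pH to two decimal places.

pH = 5.05

After neutralization: n(CH3(CH2)2COOH) = 0.246 mol, n(CH3(CH2)2COO-) = 0.388 mol.
pH = pKa + log(n_CH3(CH2)2COO-/n_CH3(CH2)2COOH) = 4.85 + log(0.388/0.246) = 4.85 + (+0.198)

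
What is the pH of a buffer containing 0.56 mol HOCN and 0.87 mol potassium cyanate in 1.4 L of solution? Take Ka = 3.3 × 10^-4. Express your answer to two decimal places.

pH = 3.67

pKa = −log(3.3 × 10^-4) = 3.481
Using pH = pKa + log([base]/[acid]) with [base]/[acid] = 0.87/0.56:
pH = 3.481 + (+0.191) = 3.67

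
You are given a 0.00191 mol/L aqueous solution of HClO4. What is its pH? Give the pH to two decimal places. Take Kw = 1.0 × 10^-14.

pH = 2.72

HClO4 is a strong acid and dissociates completely, so [H+] = 0.00191 M.
pH = -log(0.00191) = 2.72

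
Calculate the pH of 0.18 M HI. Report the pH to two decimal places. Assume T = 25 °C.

HI is a strong acid and dissociates completely, so [H+] = 0.18 M.
pH = -log(0.18) = 0.74

pH = 0.74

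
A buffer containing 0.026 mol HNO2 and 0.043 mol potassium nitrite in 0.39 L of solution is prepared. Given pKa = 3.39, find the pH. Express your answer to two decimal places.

pH = 3.61

Using pH = pKa + log([base]/[acid]) with [base]/[acid] = 0.043/0.026:
pH = 3.39 + (+0.218) = 3.61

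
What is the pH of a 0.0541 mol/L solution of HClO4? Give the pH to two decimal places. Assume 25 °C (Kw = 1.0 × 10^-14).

HClO4 is a strong acid and dissociates completely, so [H+] = 0.0541 M.
pH = -log(0.0541) = 1.27

pH = 1.27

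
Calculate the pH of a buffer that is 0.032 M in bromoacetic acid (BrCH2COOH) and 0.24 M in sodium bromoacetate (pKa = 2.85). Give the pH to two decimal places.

Henderson–Hasselbalch: pH = pKa + log([BrCH2COO-]/[BrCH2COOH]) = 2.85 + log(0.24/0.032)
pH = 2.85 + (+0.875) = 3.73

pH = 3.73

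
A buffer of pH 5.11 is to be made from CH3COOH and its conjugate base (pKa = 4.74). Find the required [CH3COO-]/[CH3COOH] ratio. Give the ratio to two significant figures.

pH = pKa + log(r) ⇒ log(r) = 5.11 − 4.74 = +0.37
r = [CH3COO-]/[CH3COOH] = 10^(+0.37) = 2.34

ratio = 2.3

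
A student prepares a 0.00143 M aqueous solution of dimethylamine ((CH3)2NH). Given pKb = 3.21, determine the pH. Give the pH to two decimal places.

pH = 10.83

(CH3)2NH + H2O ⇌ (CH3)2NH2+ + OH-
Kb = 10^(−3.21) = 6.17 × 10^-4
Kb = [OH-]²/(0.00143 − [OH-]) = 6.17 × 10^-4
[OH-] is not negligible relative to C₀; solve [OH-]² + 0.000617·[OH-] − 8.82e-07 = 0.
[OH-] = [−0.000617 + √(0.000617² + 3.53e-06)]/2 = 6.80 × 10^-4 M
pOH = 3.17, so pH = 14.00 − pOH = 10.83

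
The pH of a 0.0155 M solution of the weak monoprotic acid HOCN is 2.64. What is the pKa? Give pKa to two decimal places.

pKa = 3.40

[H+] = 10^(-2.64) = 2.29 × 10^-3 M
At equilibrium [HA] = 0.0155 − 2.29 × 10^-3 = 1.32 × 10^-2 M
Ka = [H+][A-]/[HA] = (2.29 × 10^-3)² / 1.32 × 10^-2 = 3.97 × 10^-4
pKa = -log(3.97 × 10^-4) = 3.40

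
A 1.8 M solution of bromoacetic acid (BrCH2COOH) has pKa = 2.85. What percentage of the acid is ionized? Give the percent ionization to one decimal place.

2.8%

BrCH2COOH ⇌ BrCH2COO- + H+; let x = [H+] at equilibrium.
Ka = 10^(−2.85) = 1.41 × 10^-3
x ≈ √(Ka·C₀) = √(1.41 × 10^-3 × 1.8) = 5.04 × 10^-2 M
% ionization = x/C₀ × 100% = 5.04 × 10^-2/1.8 × 100% = 2.8%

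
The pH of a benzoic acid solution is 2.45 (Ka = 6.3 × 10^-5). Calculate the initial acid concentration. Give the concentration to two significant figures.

[H+] = 10^(-2.45) = 3.55 × 10^-3 M = x
Ka = x²/(C₀ − x) ⇒ C₀ = x + x²/Ka
C₀ = 3.55 × 10^-3 + (3.55 × 10^-3)²/(6.3 × 10^-5) = 2.04 × 10^-1 M

C₀ = 2.0 × 10^-1 M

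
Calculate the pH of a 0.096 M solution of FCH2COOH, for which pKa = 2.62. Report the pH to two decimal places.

pH = 1.85

FCH2COOH ⇌ FCH2COO- + H+
Ka = 10^(−2.62) = 2.40 × 10^-3
Ka = x²/(0.096 − x) = 2.40 × 10^-3
x is not negligible relative to C₀; solve x² + 0.0024·x − 0.00023 = 0.
x = (−Ka + √(Ka² + 4·Ka·C₀))/2 = 1.40 × 10^-2 M
pH = −log[H+] = −log(1.40 × 10^-2) = 1.85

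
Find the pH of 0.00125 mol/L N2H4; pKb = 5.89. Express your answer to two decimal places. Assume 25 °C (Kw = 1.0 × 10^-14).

N2H4 + H2O ⇌ N2H5+ + OH-
Kb = 10^(−5.89) = 1.29 × 10^-6
From the ICE table, Kb = [OH-]²/(0.00125 − [OH-]) = 1.29 × 10^-6.
Assume [OH-] ≪ 0.00125: [OH-] ≈ √(1.29 × 10^-6 × 0.00125) = 4.02 × 10^-5 M
pOH = 4.40, so pH = 14.00 − pOH = 9.60

pH = 9.60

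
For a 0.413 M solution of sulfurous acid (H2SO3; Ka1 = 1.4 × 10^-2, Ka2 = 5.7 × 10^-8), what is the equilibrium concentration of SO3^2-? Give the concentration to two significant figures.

5.7 × 10^-8 M

First ionization gives [H+] ≈ [HSO3-] = 6.94 × 10^-2 M.
Second step: Ka2 = [H+][SO3^2-]/[HSO3-] ≈ [SO3^2-] (since [H+] ≈ [HSO3-]).
So [SO3^2-] ≈ Ka2.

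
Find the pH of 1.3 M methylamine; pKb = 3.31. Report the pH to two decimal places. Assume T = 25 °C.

CH3NH2 + H2O ⇌ CH3NH3+ + OH-
Kb = 10^(−3.31) = 4.90 × 10^-4
From the ICE table, Kb = x²/(1.3 − x) = 4.90 × 10^-4.
Neglecting x in the denominator: x = √(4.90 × 10^-4 × 1.3) = 2.52 × 10^-2 M
(x/C₀ = 1.9% < 5%, so the approximation holds.)
pOH = 1.60, so pH = 14.00 − pOH = 12.40

pH = 12.40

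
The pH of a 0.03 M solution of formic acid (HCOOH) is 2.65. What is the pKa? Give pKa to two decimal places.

[H+] = 10^(-2.65) = 2.24 × 10^-3 M
At equilibrium [HA] = 0.03 − 2.24 × 10^-3 = 2.78 × 10^-2 M
Ka = [H+][A-]/[HA] = (2.24 × 10^-3)² / 2.78 × 10^-2 = 1.80 × 10^-4
pKa = -log(1.80 × 10^-4) = 3.74

pKa = 3.74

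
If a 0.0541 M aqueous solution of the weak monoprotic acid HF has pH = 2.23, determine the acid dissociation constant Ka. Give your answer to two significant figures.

Ka = 7.2 × 10^-4

[H+] = 10^(-2.23) = 5.89 × 10^-3 M
At equilibrium [HA] = 0.0541 − 5.89 × 10^-3 = 4.82 × 10^-2 M
Ka = [H+][A-]/[HA] = (5.89 × 10^-3)² / 4.82 × 10^-2 = 7.2 × 10^-4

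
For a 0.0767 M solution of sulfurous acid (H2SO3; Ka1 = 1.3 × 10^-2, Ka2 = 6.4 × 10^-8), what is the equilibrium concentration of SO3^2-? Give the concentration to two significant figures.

6.4 × 10^-8 M

First ionization gives [H+] ≈ [HSO3-] = 2.57 × 10^-2 M.
Second step: Ka2 = [H+][SO3^2-]/[HSO3-] ≈ [SO3^2-] (since [H+] ≈ [HSO3-]).
So [SO3^2-] ≈ Ka2.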